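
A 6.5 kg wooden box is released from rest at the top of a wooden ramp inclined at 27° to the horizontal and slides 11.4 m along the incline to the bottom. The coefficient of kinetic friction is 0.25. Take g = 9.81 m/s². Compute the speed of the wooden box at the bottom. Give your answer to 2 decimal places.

7.19 m/s

The weight component along the incline is mg sin 27° = 28.949 N and the normal force is N = mg cos 27° = 56.815 N.
Friction up the slope is f = μN = 0.25 × 56.815 = 14.204 N, so the net downslope force is 28.949 − 14.204 = 14.745 N and a = 14.745 / 6.5 = 2.2685 m/s².
Starting from rest over a distance of 11.4 m, v² = 2aL = 2 × 2.2685 × 11.4 = 51.7218, so v = 7.1918 m/s.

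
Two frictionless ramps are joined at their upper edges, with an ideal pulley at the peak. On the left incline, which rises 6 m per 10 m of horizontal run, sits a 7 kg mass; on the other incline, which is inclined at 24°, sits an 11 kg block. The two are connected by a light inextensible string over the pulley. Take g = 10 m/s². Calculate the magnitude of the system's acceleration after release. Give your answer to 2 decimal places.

0.48 m/s²

Resolve each weight along its own incline: the 7 kg mass has component 7 × 10 × sin 30.96° = 36.015 N down its slope, and the 11 kg mass has 11 × 10 × sin 24° = 44.741 N down its slope.
The 11 kg side's 44.741 N exceeds the other side's 36.015 N, so that mass slides down and the 7 kg mass slides up. Taking that direction as positive, Newton's second law for the whole system gives 44.741 − 36.015 = (7 + 11) a, so a = 8.726 / 18 = 0.4848 m/s².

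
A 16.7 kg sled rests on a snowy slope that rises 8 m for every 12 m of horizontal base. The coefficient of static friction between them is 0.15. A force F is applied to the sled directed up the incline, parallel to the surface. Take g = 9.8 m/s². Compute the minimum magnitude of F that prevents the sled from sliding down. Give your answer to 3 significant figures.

The normal force is N = mg cos 33.69° = 136.173 N. With F at its minimum the sled is on the verge of sliding down, so static friction is at its maximum μ_s N = 0.15 × 136.173 = 20.426 N and acts up the slope.
Equilibrium along the incline: F + μ_s N = mg sin 33.69°, so F = 90.782 − 20.426 = 70.356 N.

70.4 N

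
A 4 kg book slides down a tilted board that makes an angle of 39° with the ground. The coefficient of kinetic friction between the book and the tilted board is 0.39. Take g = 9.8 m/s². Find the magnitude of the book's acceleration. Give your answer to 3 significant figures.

3.20 m/s²

Resolving the weight along the incline: the component pulling the book down the slope is mg sin 39° = 4 × 9.8 × 0.6293 = 24.669 N, and the normal force is N = mg cos 39° = 4 × 9.8 × 0.7771 = 30.462 N.
Kinetic friction acts up the slope with magnitude f = μN = 0.39 × 30.462 = 11.880 N.
Net force along the incline is 24.669 − 11.880 = 12.789 N, so a = 12.789 / 4 = 3.1972 m/s².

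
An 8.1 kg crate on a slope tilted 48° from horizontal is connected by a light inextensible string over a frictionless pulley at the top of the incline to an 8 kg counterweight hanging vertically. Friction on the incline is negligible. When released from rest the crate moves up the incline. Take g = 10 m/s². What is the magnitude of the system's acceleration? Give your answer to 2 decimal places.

For the crate on the incline: the weight component along the slope is m₁g sin 48° = 8.1 × 10 × 0.7431 = 60.191 N and the normal force is N = m₁g cos 48° = 54.200 N.
Newton's second law for the crate (up-slope positive): T − 60.191 = 8.1 a. For the hanging counterweight (downward positive): 8 × 10 − T = 8 a.
Adding the two equations eliminates T: 19.809 = 16.1 a, so a = 1.2304 m/s².

1.23 m/s²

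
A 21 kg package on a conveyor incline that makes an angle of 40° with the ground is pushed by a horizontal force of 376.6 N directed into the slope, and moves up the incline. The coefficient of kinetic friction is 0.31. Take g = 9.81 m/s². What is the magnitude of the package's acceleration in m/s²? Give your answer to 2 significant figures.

1.5 m/s²

The horizontal push has components F cos 40° = 376.6 × 0.7660 = 288.476 N up the incline and F sin 40° = 376.6 × 0.6428 = 242.078 N pressing into the surface.
The normal force is therefore N = mg cos 40° + F sin 40° = 157.804 + 242.078 = 399.882 N, and kinetic friction down the slope is μN = 0.31 × 399.882 = 123.963 N.
Along the incline: F cos 40° − mg sin 40° − μN = ma, so 288.476 − 132.423 − 123.963 = 21 a, giving a = 1.5281 m/s².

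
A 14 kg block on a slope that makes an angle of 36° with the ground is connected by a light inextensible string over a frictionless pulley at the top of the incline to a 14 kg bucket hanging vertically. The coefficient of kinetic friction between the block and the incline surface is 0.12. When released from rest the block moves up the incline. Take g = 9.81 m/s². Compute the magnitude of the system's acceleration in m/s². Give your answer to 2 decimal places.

1.55 m/s²

For the block on the incline: the weight component along the slope is m₁g sin 36° = 14 × 9.81 × 0.5878 = 80.728 N and the normal force is N = m₁g cos 36° = 111.110 N.
Kinetic friction opposes the block's motion up the incline: f = μN = 0.12 × 111.110 = 13.333 N acting down the slope.
Newton's second law for the block (up-slope positive): T − 80.728 − 13.333 = 14 a. For the hanging bucket (downward positive): 14 × 9.81 − T = 14 a.
Adding the two equations eliminates T: 43.279 = 28 a, so a = 1.5457 m/s².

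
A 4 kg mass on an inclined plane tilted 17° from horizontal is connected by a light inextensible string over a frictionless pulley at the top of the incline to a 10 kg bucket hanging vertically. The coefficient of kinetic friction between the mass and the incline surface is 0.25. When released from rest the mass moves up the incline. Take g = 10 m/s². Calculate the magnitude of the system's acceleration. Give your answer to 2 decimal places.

5.62 m/s²

For the mass on the incline: the weight component along the slope is m₁g sin 17° = 4 × 10 × 0.2924 = 11.696 N and the normal force is N = m₁g cos 17° = 38.252 N.
Kinetic friction opposes the mass's motion up the incline: f = μN = 0.25 × 38.252 = 9.563 N acting down the slope.
Newton's second law for the mass (up-slope positive): T − 11.696 − 9.563 = 4 a. For the hanging bucket (downward positive): 10 × 10 − T = 10 a.
Adding the two equations eliminates T: 78.741 = 14 a, so a = 5.6244 m/s².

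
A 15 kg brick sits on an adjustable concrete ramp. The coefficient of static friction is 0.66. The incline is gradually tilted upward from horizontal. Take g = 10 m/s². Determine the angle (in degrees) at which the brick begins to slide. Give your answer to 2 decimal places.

33.42°

At the threshold of sliding, static friction is at its maximum μ_s N and exactly balances the weight component along the incline: mg sin θ = μ_s mg cos θ.
Hence tan θ = μ_s = 0.66, so θ = arctan(0.66) = 33.4248°.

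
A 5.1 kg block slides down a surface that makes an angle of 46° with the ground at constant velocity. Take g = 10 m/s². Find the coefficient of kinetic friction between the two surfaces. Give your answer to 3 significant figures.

1.04

At constant velocity the net force along the incline is zero: mg sin 46° = μ mg cos 46°.
So μ = tan 46° = 0.7193 / 0.6947 = 1.0354.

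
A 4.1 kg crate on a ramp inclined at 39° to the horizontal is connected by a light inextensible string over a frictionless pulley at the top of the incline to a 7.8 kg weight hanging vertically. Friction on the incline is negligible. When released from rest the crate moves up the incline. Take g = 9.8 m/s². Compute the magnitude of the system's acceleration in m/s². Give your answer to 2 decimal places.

For the crate on the incline: the weight component along the slope is m₁g sin 39° = 4.1 × 9.8 × 0.6293 = 25.285 N and the normal force is N = m₁g cos 39° = 31.226 N.
Newton's second law for the crate (up-slope positive): T − 25.285 = 4.1 a. For the hanging weight (downward positive): 7.8 × 9.8 − T = 7.8 a.
Adding the two equations eliminates T: 51.155 = 11.9 a, so a = 4.2987 m/s².

4.30 m/s²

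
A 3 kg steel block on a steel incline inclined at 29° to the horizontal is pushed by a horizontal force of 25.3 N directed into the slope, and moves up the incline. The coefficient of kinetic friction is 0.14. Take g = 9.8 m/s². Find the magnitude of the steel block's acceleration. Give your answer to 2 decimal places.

0.85 m/s²

The horizontal push has components F cos 29° = 25.3 × 0.8746 = 22.127 N up the incline and F sin 29° = 25.3 × 0.4848 = 12.265 N pressing into the surface.
The normal force is therefore N = mg cos 29° + F sin 29° = 25.713 + 12.265 = 37.978 N, and kinetic friction down the slope is μN = 0.14 × 37.978 = 5.317 N.
Along the incline: F cos 29° − mg sin 29° − μN = ma, so 22.127 − 14.253 − 5.317 = 3 a, giving a = 0.8523 m/s².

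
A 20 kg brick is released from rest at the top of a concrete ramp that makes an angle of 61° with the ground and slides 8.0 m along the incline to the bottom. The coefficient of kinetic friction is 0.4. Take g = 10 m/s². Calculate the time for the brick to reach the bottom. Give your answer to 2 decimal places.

The weight component along the incline is mg sin 61° = 174.924 N and the normal force is N = mg cos 61° = 96.962 N.
Friction up the slope is f = μN = 0.4 × 96.962 = 38.785 N, so the net downslope force is 174.924 − 38.785 = 136.139 N and a = 136.139 / 20 = 6.8070 m/s².
Starting from rest, L = ½at², so t = √(2L/a) = √(2 × 8.0 / 6.8070) = 1.5331 s.

1.53 s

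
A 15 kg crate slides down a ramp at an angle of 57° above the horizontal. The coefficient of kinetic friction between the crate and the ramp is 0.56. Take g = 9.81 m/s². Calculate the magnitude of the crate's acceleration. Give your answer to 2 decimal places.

5.24 m/s²

Resolving the weight along the incline: the component pulling the crate down the slope is mg sin 57° = 15 × 9.81 × 0.8387 = 123.415 N, and the normal force is N = mg cos 57° = 15 × 9.81 × 0.5446 = 80.138 N.
Kinetic friction acts up the slope with magnitude f = μN = 0.56 × 80.138 = 44.877 N.
Net force along the incline is 123.415 − 44.877 = 78.538 N, so a = 78.538 / 15 = 5.2359 m/s².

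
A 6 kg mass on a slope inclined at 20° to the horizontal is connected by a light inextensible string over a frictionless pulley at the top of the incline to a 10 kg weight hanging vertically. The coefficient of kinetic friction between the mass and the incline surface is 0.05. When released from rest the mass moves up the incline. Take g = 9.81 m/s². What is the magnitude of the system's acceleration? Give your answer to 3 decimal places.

For the mass on the incline: the weight component along the slope is m₁g sin 20° = 6 × 9.81 × 0.3420 = 20.130 N and the normal force is N = m₁g cos 20° = 55.310 N.
Kinetic friction opposes the mass's motion up the incline: f = μN = 0.05 × 55.310 = 2.766 N acting down the slope.
Newton's second law for the mass (up-slope positive): T − 20.130 − 2.766 = 6 a. For the hanging weight (downward positive): 10 × 9.81 − T = 10 a.
Adding the two equations eliminates T: 75.204 = 16 a, so a = 4.7002 m/s².

4.700 m/s²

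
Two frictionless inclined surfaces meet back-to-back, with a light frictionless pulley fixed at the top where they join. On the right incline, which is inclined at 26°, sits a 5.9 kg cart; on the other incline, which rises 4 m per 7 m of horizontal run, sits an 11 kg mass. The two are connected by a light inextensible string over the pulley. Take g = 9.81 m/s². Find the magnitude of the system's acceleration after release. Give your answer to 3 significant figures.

1.67 m/s²

Resolve each weight along its own incline: the 5.9 kg mass has component 5.9 × 9.81 × sin 26° = 25.372 N down its slope, and the 11 kg mass has 11 × 9.81 × sin 29.74° = 53.538 N down its slope.
The 11 kg side's 53.538 N exceeds the other side's 25.372 N, so that mass slides down and the 5.9 kg mass slides up. Taking that direction as positive, Newton's second law for the whole system gives 53.538 − 25.372 = (5.9 + 11) a, so a = 28.166 / 16.9 = 1.6666 m/s².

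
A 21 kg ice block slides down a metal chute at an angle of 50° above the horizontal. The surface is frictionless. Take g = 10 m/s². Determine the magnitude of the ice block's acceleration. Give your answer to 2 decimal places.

Resolving the weight along the incline: the component pulling the ice block down the slope is mg sin 50° = 21 × 10 × 0.7660 = 160.860 N, and the normal force is N = mg cos 50° = 21 × 10 × 0.6428 = 134.988 N.
With no friction the net force along the incline is 160.860 N, so a = g sin 50° = 160.860 / 21 = 7.6600 m/s².

7.66 m/s²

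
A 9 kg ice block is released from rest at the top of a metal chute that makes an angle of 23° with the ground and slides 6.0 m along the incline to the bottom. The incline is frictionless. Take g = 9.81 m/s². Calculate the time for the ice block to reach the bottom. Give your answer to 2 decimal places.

The weight component along the incline is mg sin 23° = 34.498 N and the normal force is N = mg cos 23° = 81.271 N.
With no friction, a = g sin 23° = 3.8331 m/s².
Starting from rest, L = ½at², so t = √(2L/a) = √(2 × 6.0 / 3.8331) = 1.7694 s.

1.77 s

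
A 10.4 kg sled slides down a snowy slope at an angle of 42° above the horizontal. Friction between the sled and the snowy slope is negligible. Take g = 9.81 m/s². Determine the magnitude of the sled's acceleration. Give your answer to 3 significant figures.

Resolving the weight along the incline: the component pulling the sled down the slope is mg sin 42° = 10.4 × 9.81 × 0.6691 = 68.264 N, and the normal force is N = mg cos 42° = 10.4 × 9.81 × 0.7431 = 75.814 N.
With no friction the net force along the incline is 68.264 N, so a = g sin 42° = 68.264 / 10.4 = 6.5638 m/s².

6.56 m/s²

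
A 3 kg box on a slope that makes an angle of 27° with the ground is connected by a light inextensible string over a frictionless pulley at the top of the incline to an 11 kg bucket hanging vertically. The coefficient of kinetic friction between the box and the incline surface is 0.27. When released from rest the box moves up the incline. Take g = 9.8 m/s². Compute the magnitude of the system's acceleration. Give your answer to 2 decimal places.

6.24 m/s²

For the box on the incline: the weight component along the slope is m₁g sin 27° = 3 × 9.8 × 0.4540 = 13.348 N and the normal force is N = m₁g cos 27° = 26.196 N.
Kinetic friction opposes the box's motion up the incline: f = μN = 0.27 × 26.196 = 7.073 N acting down the slope.
Newton's second law for the box (up-slope positive): T − 13.348 − 7.073 = 3 a. For the hanging bucket (downward positive): 11 × 9.8 − T = 11 a.
Adding the two equations eliminates T: 87.379 = 14 a, so a = 6.2414 m/s².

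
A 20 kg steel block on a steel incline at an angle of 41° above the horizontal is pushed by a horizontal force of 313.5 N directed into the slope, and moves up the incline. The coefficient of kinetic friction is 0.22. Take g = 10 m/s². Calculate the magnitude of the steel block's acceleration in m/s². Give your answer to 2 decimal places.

1.35 m/s²

The horizontal push has components F cos 41° = 313.5 × 0.7547 = 236.598 N up the incline and F sin 41° = 313.5 × 0.6561 = 205.687 N pressing into the surface.
The normal force is therefore N = mg cos 41° + F sin 41° = 150.940 + 205.687 = 356.627 N, and kinetic friction down the slope is μN = 0.22 × 356.627 = 78.458 N.
Along the incline: F cos 41° − mg sin 41° − μN = ma, so 236.598 − 131.220 − 78.458 = 20 a, giving a = 1.3460 m/s².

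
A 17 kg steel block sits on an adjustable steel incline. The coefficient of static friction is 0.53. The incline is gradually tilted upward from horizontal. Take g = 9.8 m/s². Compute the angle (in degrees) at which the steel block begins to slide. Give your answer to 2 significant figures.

At the threshold of sliding, static friction is at its maximum μ_s N and exactly balances the weight component along the incline: mg sin θ = μ_s mg cos θ.
Hence tan θ = μ_s = 0.53, so θ = arctan(0.53) = 27.9236°.

28°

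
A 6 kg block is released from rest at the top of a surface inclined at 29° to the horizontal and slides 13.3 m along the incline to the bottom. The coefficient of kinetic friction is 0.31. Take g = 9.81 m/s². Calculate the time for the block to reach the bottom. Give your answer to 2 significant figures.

3.6 s

The weight component along the incline is mg sin 29° = 28.536 N and the normal force is N = mg cos 29° = 51.480 N.
Friction up the slope is f = μN = 0.31 × 51.480 = 15.959 N, so the net downslope force is 28.536 − 15.959 = 12.577 N and a = 12.577 / 6 = 2.0962 m/s².
Starting from rest, L = ½at², so t = √(2L/a) = √(2 × 13.3 / 2.0962) = 3.5623 s.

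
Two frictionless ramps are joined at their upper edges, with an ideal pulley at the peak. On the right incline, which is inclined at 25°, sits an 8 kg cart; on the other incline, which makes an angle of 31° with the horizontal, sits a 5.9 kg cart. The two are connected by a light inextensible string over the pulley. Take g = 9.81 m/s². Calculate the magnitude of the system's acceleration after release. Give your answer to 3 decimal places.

0.242 m/s²

Resolve each weight along its own incline: the 8 kg mass has component 8 × 9.81 × sin 25° = 33.167 N down its slope, and the 5.9 kg mass has 5.9 × 9.81 × sin 31° = 29.810 N down its slope.
The 8 kg side's 33.167 N exceeds the other side's 29.810 N, so that mass slides down and the 5.9 kg mass slides up. Taking that direction as positive, Newton's second law for the whole system gives 33.167 − 29.810 = (8 + 5.9) a, so a = 3.357 / 13.9 = 0.2415 m/s².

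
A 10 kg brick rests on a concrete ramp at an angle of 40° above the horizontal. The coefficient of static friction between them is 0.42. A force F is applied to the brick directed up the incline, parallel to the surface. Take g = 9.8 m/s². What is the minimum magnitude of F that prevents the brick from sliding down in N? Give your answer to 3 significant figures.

31.5 N

The normal force is N = mg cos 40° = 75.072 N. With F at its minimum the brick is on the verge of sliding down, so static friction is at its maximum μ_s N = 0.42 × 75.072 = 31.530 N and acts up the slope.
Equilibrium along the incline: F + μ_s N = mg sin 40°, so F = 62.993 − 31.530 = 31.463 N.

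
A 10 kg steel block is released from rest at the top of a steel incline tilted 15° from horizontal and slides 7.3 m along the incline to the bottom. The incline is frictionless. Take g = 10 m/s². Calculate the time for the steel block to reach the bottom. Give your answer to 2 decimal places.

The weight component along the incline is mg sin 15° = 25.882 N and the normal force is N = mg cos 15° = 96.593 N.
With no friction, a = g sin 15° = 2.5882 m/s².
Starting from rest, L = ½at², so t = √(2L/a) = √(2 × 7.3 / 2.5882) = 2.3751 s.

2.38 s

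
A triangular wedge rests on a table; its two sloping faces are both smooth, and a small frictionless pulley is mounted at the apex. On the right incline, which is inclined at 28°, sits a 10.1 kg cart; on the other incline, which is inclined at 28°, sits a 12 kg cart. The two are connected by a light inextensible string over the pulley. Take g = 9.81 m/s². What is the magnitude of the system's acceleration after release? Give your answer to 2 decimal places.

Resolve each weight along its own incline: the 10.1 kg mass has component 10.1 × 9.81 × sin 28° = 46.516 N down its slope, and the 12 kg mass has 12 × 9.81 × sin 28° = 55.266 N down its slope.
The 12 kg side's 55.266 N exceeds the other side's 46.516 N, so that mass slides down and the 10.1 kg mass slides up. Taking that direction as positive, Newton's second law for the whole system gives 55.266 − 46.516 = (10.1 + 12) a, so a = 8.750 / 22.1 = 0.3959 m/s².

0.40 m/s²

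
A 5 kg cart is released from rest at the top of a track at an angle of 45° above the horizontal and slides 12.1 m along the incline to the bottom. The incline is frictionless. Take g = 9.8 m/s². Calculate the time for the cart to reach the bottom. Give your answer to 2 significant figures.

1.9 s

The weight component along the incline is mg sin 45° = 34.648 N and the normal force is N = mg cos 45° = 34.648 N.
With no friction, a = g sin 45° = 6.9296 m/s².
Starting from rest, L = ½at², so t = √(2L/a) = √(2 × 12.1 / 6.9296) = 1.8688 s.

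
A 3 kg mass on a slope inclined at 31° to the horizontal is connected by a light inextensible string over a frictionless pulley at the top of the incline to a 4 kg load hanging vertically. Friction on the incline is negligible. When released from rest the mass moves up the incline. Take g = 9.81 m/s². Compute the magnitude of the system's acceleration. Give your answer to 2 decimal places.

3.44 m/s²

For the mass on the incline: the weight component along the slope is m₁g sin 31° = 3 × 9.81 × 0.5150 = 15.156 N and the normal force is N = m₁g cos 31° = 25.226 N.
Newton's second law for the mass (up-slope positive): T − 15.156 = 3 a. For the hanging load (downward positive): 4 × 9.81 − T = 4 a.
Adding the two equations eliminates T: 24.084 = 7 a, so a = 3.4406 m/s².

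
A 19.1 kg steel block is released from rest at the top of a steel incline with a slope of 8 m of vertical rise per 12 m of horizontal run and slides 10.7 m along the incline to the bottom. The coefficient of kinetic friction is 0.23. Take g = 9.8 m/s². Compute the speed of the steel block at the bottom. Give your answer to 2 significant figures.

The weight component along the incline is mg sin 33.69° = 103.829 N and the normal force is N = mg cos 33.69° = 155.743 N.
Friction up the slope is f = μN = 0.23 × 155.743 = 35.821 N, so the net downslope force is 103.829 − 35.821 = 68.008 N and a = 68.008 / 19.1 = 3.5606 m/s².
Starting from rest over a distance of 10.7 m, v² = 2aL = 2 × 3.5606 × 10.7 = 76.1968, so v = 8.7291 m/s.

8.7 m/s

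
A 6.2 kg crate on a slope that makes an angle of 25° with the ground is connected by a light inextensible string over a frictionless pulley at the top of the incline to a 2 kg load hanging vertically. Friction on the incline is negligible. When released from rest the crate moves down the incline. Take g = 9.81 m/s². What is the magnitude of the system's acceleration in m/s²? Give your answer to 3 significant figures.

For the crate on the incline: the weight component along the slope is m₁g sin 25° = 6.2 × 9.81 × 0.4226 = 25.703 N and the normal force is N = m₁g cos 25° = 55.123 N.
Newton's second law for the crate (down-slope positive): 25.703 − T = 6.2 a. For the hanging load (upward positive): T − 2 × 9.81 = 2 a.
Adding the two equations eliminates T: 6.083 = 8.2 a, so a = 0.7418 m/s².

0.742 m/s²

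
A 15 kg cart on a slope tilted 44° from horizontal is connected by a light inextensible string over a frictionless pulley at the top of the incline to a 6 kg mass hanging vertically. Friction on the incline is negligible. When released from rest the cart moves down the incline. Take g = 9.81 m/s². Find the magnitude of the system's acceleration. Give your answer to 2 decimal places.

For the cart on the incline: the weight component along the slope is m₁g sin 44° = 15 × 9.81 × 0.6947 = 102.225 N and the normal force is N = m₁g cos 44° = 105.851 N.
Newton's second law for the cart (down-slope positive): 102.225 − T = 15 a. For the hanging mass (upward positive): T − 6 × 9.81 = 6 a.
Adding the two equations eliminates T: 43.365 = 21 a, so a = 2.0650 m/s².

2.06 m/s²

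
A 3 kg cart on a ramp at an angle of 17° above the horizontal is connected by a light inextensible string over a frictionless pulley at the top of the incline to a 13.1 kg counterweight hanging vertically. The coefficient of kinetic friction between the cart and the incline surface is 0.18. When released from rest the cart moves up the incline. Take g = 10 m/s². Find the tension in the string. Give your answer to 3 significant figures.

For the cart on the incline: the weight component along the slope is m₁g sin 17° = 3 × 10 × 0.2924 = 8.772 N and the normal force is N = m₁g cos 17° = 28.689 N.
Kinetic friction opposes the cart's motion up the incline: f = μN = 0.18 × 28.689 = 5.164 N acting down the slope.
Newton's second law for the cart (up-slope positive): T − 8.772 − 5.164 = 3 a. For the hanging counterweight (downward positive): 13.1 × 10 − T = 13.1 a.
Adding the two equations eliminates T: 117.064 = 16.1 a, so a = 7.2711 m/s².
Then from the hanging counterweight's equation, T = 13.1 × (10 − 7.2711) = 35.749 N.

35.7 N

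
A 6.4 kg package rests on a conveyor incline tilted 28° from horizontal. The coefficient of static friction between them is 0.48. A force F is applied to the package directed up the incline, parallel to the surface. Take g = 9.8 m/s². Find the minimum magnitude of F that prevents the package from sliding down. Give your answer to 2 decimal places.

The normal force is N = mg cos 28° = 55.378 N. With F at its minimum the package is on the verge of sliding down, so static friction is at its maximum μ_s N = 0.48 × 55.378 = 26.581 N and acts up the slope.
Equilibrium along the incline: F + μ_s N = mg sin 28°, so F = 29.445 − 26.581 = 2.864 N.

2.86 N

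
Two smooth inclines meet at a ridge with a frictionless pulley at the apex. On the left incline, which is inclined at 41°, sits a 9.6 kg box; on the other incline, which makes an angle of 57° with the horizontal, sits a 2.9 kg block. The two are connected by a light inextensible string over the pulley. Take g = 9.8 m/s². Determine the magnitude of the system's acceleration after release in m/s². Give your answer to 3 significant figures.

3.03 m/s²

Resolve each weight along its own incline: the 9.6 kg mass has component 9.6 × 9.8 × sin 41° = 61.722 N down its slope, and the 2.9 kg mass has 2.9 × 9.8 × sin 57° = 23.835 N down its slope.
The 9.6 kg side's 61.722 N exceeds the other side's 23.835 N, so that mass slides down and the 2.9 kg mass slides up. Taking that direction as positive, Newton's second law for the whole system gives 61.722 − 23.835 = (9.6 + 2.9) a, so a = 37.887 / 12.5 = 3.0310 m/s².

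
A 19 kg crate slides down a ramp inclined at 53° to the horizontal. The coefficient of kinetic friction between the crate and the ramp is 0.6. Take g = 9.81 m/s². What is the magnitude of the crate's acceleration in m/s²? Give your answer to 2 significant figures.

Resolving the weight along the incline: the component pulling the crate down the slope is mg sin 53° = 19 × 9.81 × 0.7986 = 148.851 N, and the normal force is N = mg cos 53° = 19 × 9.81 × 0.6018 = 112.170 N.
Kinetic friction acts up the slope with magnitude f = μN = 0.6 × 112.170 = 67.302 N.
Net force along the incline is 148.851 − 67.302 = 81.549 N, so a = 81.549 / 19 = 4.2921 m/s².

4.3 m/s²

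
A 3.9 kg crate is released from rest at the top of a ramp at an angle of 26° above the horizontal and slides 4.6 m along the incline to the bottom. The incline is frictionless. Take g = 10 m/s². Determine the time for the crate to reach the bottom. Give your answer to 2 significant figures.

1.4 s

The weight component along the incline is mg sin 26° = 17.096 N and the normal force is N = mg cos 26° = 35.053 N.
With no friction, a = g sin 26° = 4.3837 m/s².
Starting from rest, L = ½at², so t = √(2L/a) = √(2 × 4.6 / 4.3837) = 1.4487 s.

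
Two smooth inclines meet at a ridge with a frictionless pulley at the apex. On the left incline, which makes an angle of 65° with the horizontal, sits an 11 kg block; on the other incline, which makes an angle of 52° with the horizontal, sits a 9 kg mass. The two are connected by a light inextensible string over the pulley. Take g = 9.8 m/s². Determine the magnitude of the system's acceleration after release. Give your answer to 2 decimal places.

1.41 m/s²

Resolve each weight along its own incline: the 11 kg mass has component 11 × 9.8 × sin 65° = 97.700 N down its slope, and the 9 kg mass has 9 × 9.8 × sin 52° = 69.503 N down its slope.
The 11 kg side's 97.700 N exceeds the other side's 69.503 N, so that mass slides down and the 9 kg mass slides up. Taking that direction as positive, Newton's second law for the whole system gives 97.700 − 69.503 = (11 + 9) a, so a = 28.197 / 20 = 1.4099 m/s².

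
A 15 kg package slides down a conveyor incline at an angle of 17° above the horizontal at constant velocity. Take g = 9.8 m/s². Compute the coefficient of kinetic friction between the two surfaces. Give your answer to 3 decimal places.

At constant velocity the net force along the incline is zero: mg sin 17° = μ mg cos 17°.
So μ = tan 17° = 0.2924 / 0.9563 = 0.3058.

0.306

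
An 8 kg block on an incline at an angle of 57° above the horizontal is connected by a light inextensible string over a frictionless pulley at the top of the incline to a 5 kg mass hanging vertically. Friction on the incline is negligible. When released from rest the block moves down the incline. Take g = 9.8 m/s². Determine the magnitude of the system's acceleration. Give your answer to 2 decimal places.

For the block on the incline: the weight component along the slope is m₁g sin 57° = 8 × 9.8 × 0.8387 = 65.754 N and the normal force is N = m₁g cos 57° = 42.700 N.
Newton's second law for the block (down-slope positive): 65.754 − T = 8 a. For the hanging mass (upward positive): T − 5 × 9.8 = 5 a.
Adding the two equations eliminates T: 16.754 = 13 a, so a = 1.2888 m/s².

1.29 m/s²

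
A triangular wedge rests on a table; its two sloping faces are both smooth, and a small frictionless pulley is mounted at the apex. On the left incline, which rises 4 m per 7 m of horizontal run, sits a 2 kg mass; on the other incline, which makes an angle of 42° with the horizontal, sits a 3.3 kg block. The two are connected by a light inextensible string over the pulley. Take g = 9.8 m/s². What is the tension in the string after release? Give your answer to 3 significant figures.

14.2 N

Resolve each weight along its own incline: the 2 kg mass has component 2 × 9.8 × sin 29.74° = 9.724 N down its slope, and the 3.3 kg mass has 3.3 × 9.8 × sin 42° = 21.640 N down its slope.
The 3.3 kg side's 21.640 N exceeds the other side's 9.724 N, so that mass slides down and the 2 kg mass slides up. Taking that direction as positive, Newton's second law for the whole system gives 21.640 − 9.724 = (2 + 3.3) a, so a = 11.916 / 5.3 = 2.2483 m/s².
For the 2 kg mass (up-slope positive): T − 9.724 = 2 × 2.2483, so T = 14.221 N.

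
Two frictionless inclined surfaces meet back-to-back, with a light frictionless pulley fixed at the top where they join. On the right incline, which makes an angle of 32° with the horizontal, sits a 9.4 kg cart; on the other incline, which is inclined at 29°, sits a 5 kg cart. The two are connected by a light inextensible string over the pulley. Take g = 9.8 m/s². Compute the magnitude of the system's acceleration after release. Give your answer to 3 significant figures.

1.74 m/s²

Resolve each weight along its own incline: the 9.4 kg mass has component 9.4 × 9.8 × sin 32° = 48.816 N down its slope, and the 5 kg mass has 5 × 9.8 × sin 29° = 23.756 N down its slope.
The 9.4 kg side's 48.816 N exceeds the other side's 23.756 N, so that mass slides down and the 5 kg mass slides up. Taking that direction as positive, Newton's second law for the whole system gives 48.816 − 23.756 = (9.4 + 5) a, so a = 25.060 / 14.4 = 1.7403 m/s².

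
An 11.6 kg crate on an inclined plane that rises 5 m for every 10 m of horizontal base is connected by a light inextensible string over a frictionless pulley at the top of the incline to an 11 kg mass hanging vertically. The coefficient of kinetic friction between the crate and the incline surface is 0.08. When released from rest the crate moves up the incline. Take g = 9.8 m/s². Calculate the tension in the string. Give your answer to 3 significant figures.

For the crate on the incline: the weight component along the slope is m₁g sin 26.57° = 11.6 × 9.8 × 0.4472 = 50.838 N and the normal force is N = m₁g cos 26.57° = 101.678 N.
Kinetic friction opposes the crate's motion up the incline: f = μN = 0.08 × 101.678 = 8.134 N acting down the slope.
Newton's second law for the crate (up-slope positive): T − 50.838 − 8.134 = 11.6 a. For the hanging mass (downward positive): 11 × 9.8 − T = 11 a.
Adding the two equations eliminates T: 48.828 = 22.6 a, so a = 2.1605 m/s².
Then from the hanging mass's equation, T = 11 × (9.8 − 2.1605) = 84.035 N.

84.0 N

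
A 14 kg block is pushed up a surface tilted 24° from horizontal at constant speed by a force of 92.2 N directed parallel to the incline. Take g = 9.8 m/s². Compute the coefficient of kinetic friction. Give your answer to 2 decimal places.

At constant speed ΣF = 0 along the incline. The applied 92.2 N acts up the slope; the weight component mg sin 24° = 55.804 N and kinetic friction μN both act down the slope.
So 92.2 = 55.804 + μ × 125.338, giving μ = (92.2 − 55.804) / 125.338 = 0.2904.

0.29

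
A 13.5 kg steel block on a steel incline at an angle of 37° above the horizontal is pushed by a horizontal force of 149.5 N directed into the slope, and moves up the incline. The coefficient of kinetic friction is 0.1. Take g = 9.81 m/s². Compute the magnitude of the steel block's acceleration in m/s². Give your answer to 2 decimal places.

1.49 m/s²

The horizontal push has components F cos 37° = 149.5 × 0.7986 = 119.391 N up the incline and F sin 37° = 149.5 × 0.6018 = 89.969 N pressing into the surface.
The normal force is therefore N = mg cos 37° + F sin 37° = 105.763 + 89.969 = 195.732 N, and kinetic friction down the slope is μN = 0.1 × 195.732 = 19.573 N.
Along the incline: F cos 37° − mg sin 37° − μN = ma, so 119.391 − 79.699 − 19.573 = 13.5 a, giving a = 1.4903 m/s².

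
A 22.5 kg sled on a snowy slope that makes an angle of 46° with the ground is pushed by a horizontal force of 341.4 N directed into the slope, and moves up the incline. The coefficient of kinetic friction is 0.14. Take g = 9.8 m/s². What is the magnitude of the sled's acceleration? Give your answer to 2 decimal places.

The horizontal push has components F cos 46° = 341.4 × 0.6947 = 237.171 N up the incline and F sin 46° = 341.4 × 0.7193 = 245.569 N pressing into the surface.
The normal force is therefore N = mg cos 46° + F sin 46° = 153.181 + 245.569 = 398.750 N, and kinetic friction down the slope is μN = 0.14 × 398.750 = 55.825 N.
Along the incline: F cos 46° − mg sin 46° − μN = ma, so 237.171 − 158.606 − 55.825 = 22.5 a, giving a = 1.0107 m/s².

1.01 m/s²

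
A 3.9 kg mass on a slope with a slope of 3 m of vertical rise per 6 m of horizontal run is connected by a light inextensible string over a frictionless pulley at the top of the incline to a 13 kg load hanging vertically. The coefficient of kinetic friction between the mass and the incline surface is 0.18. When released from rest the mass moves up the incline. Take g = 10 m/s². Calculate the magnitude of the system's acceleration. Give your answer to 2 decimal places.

For the mass on the incline: the weight component along the slope is m₁g sin 26.57° = 3.9 × 10 × 0.4472 = 17.441 N and the normal force is N = m₁g cos 26.57° = 34.883 N.
Kinetic friction opposes the mass's motion up the incline: f = μN = 0.18 × 34.883 = 6.279 N acting down the slope.
Newton's second law for the mass (up-slope positive): T − 17.441 − 6.279 = 3.9 a. For the hanging load (downward positive): 13 × 10 − T = 13 a.
Adding the two equations eliminates T: 106.280 = 16.9 a, so a = 6.2888 m/s².

6.29 m/s²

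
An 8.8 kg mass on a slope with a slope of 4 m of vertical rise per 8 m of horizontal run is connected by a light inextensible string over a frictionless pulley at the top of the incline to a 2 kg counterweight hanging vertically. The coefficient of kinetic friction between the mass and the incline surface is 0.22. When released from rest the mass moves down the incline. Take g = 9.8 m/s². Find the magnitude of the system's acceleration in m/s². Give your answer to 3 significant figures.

0.185 m/s²

For the mass on the incline: the weight component along the slope is m₁g sin 26.57° = 8.8 × 9.8 × 0.4472 = 38.567 N and the normal force is N = m₁g cos 26.57° = 77.135 N.
Kinetic friction opposes the mass's motion down the incline: f = μN = 0.22 × 77.135 = 16.970 N acting up the slope.
Newton's second law for the mass (down-slope positive): 38.567 − 16.970 − T = 8.8 a. For the hanging counterweight (upward positive): T − 2 × 9.8 = 2 a.
Adding the two equations eliminates T: 1.997 = 10.8 a, so a = 0.1849 m/s².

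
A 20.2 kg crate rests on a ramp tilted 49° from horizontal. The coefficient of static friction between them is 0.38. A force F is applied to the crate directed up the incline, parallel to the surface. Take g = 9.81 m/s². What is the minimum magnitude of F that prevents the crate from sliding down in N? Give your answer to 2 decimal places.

100.15 N

The normal force is N = mg cos 49° = 130.006 N. With F at its minimum the crate is on the verge of sliding down, so static friction is at its maximum μ_s N = 0.38 × 130.006 = 49.402 N and acts up the slope.
Equilibrium along the incline: F + μ_s N = mg sin 49°, so F = 149.555 − 49.402 = 100.153 N.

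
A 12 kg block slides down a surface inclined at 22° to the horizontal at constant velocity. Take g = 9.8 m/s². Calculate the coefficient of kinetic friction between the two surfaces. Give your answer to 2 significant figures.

0.40

At constant velocity the net force along the incline is zero: mg sin 22° = μ mg cos 22°.
So μ = tan 22° = 0.3746 / 0.9272 = 0.4040.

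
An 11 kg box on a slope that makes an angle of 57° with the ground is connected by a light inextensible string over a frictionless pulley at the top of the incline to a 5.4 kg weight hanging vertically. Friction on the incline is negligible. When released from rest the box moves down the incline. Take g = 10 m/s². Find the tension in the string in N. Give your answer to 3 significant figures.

66.6 N

For the box on the incline: the weight component along the slope is m₁g sin 57° = 11 × 10 × 0.8387 = 92.257 N and the normal force is N = m₁g cos 57° = 59.910 N.
Newton's second law for the box (down-slope positive): 92.257 − T = 11 a. For the hanging weight (upward positive): T − 5.4 × 10 = 5.4 a.
Adding the two equations eliminates T: 38.257 = 16.4 a, so a = 2.3327 m/s².
Then from the hanging weight's equation, T = 5.4 × (10 + 2.3327) = 66.597 N.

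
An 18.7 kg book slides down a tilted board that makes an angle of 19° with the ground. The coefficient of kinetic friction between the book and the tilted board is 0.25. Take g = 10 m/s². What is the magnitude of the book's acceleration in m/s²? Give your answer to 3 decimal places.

Resolving the weight along the incline: the component pulling the book down the slope is mg sin 19° = 18.7 × 10 × 0.3256 = 60.887 N, and the normal force is N = mg cos 19° = 18.7 × 10 × 0.9455 = 176.809 N.
Kinetic friction acts up the slope with magnitude f = μN = 0.25 × 176.809 = 44.202 N.
Net force along the incline is 60.887 − 44.202 = 16.685 N, so a = 16.685 / 18.7 = 0.8922 m/s².

0.892 m/s²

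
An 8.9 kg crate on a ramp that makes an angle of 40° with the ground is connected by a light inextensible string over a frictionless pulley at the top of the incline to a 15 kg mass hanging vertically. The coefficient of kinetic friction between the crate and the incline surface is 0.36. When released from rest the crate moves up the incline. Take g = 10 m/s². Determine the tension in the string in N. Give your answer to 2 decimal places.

107.17 N

For the crate on the incline: the weight component along the slope is m₁g sin 40° = 8.9 × 10 × 0.6428 = 57.209 N and the normal force is N = m₁g cos 40° = 68.178 N.
Kinetic friction opposes the crate's motion up the incline: f = μN = 0.36 × 68.178 = 24.544 N acting down the slope.
Newton's second law for the crate (up-slope positive): T − 57.209 − 24.544 = 8.9 a. For the hanging mass (downward positive): 15 × 10 − T = 15 a.
Adding the two equations eliminates T: 68.247 = 23.9 a, so a = 2.8555 m/s².
Then from the hanging mass's equation, T = 15 × (10 − 2.8555) = 107.168 N.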